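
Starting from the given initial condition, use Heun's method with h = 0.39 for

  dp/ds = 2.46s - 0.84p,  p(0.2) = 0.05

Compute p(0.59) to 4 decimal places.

0.3838

Heun: k1 = f(s_n, p_n); k2 = f(s_n + h, p_n + h·k1); p_{n+1} = p_n + (h/2)·(k1 + k2).
s=0.200000, p=0.050000:
  k1 = f(0.200000, 0.050000) = 0.450000
  k2 = f(0.590000, 0.225500) = 1.261980
  p ← 0.050000 + (0.39/2)·(0.450000 + 1.261980) = 0.383836
p(0.59) ≈ 0.3838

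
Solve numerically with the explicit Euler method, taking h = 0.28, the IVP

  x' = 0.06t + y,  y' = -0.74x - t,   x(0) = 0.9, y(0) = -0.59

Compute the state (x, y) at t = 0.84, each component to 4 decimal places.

0.2495, -1.2721

Euler on (x,y): x_{n+1} = x_n + h·x', y_{n+1} = y_n + h·y'.
0.000000: (0.900000, -0.590000); f=(-0.590000, -0.666000) → (0.734800, -0.776480)
0.280000: (0.734800, -0.776480); f=(-0.759680, -0.823752) → (0.522090, -1.007131)
0.560000: (0.522090, -1.007131); f=(-0.973531, -0.946346) → (0.249501, -1.272108)
(x(0.84), y(0.84)) ≈ (0.2495, -1.2721)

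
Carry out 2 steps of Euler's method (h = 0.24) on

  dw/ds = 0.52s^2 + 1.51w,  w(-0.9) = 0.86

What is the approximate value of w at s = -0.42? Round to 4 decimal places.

Euler: w_{n+1} = w_n + h·f(s_n, w_n).
s=-0.900000, w=0.860000: f=1.719800 → w ← 0.860000 + 0.24·1.719800 = 1.272752
s=-0.660000, w=1.272752: f=2.148368 → w ← 1.272752 + 0.24·2.148368 = 1.788360
w(-0.42) ≈ 1.7884

1.7884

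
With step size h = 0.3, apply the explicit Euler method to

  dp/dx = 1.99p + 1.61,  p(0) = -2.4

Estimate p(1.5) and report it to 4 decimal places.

-17.3356

Euler: p_{n+1} = p_n + h·f(x_n, p_n).
x=0.000000, p=-2.400000: f=-3.166000 → p ← -2.400000 + 0.3·(-3.166000) = -3.349800
x=0.300000, p=-3.349800: f=-5.056102 → p ← -3.349800 + 0.3·(-5.056102) = -4.866631
x=0.600000, p=-4.866631: f=-8.074595 → p ← -4.866631 + 0.3·(-8.074595) = -7.289009
x=0.900000, p=-7.289009: f=-12.895128 → p ← -7.289009 + 0.3·(-12.895128) = -11.157547
x=1.200000, p=-11.157547: f=-20.593519 → p ← -11.157547 + 0.3·(-20.593519) = -17.335603
p(1.5) ≈ -17.3356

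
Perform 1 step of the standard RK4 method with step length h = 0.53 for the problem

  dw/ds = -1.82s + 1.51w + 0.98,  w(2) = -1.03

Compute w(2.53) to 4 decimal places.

-4.7817

RK4: k1 = f(s_n, w_n); k2 = f(s_n + h/2, w_n + (h/2)·k1); k3 = f(s_n + h/2, w_n + (h/2)·k2); k4 = f(s_n + h, w_n + h·k3); w_{n+1} = w_n + (h/6)·(k1 + 2k2 + 2k3 + k4).
s=2.000000, w=-1.030000:
  k1 = f(2.000000, -1.030000) = -4.215300
  k2 = f(2.265000, -2.147055) = -6.384352
  k3 = f(2.265000, -2.721853) = -7.252299
  k4 = f(2.530000, -4.873718) = -10.983915
  w ← -1.030000 + (0.53/6)·(k1 + 2k2 + 2k3 + k4) = -4.781739
w(2.53) ≈ -4.7817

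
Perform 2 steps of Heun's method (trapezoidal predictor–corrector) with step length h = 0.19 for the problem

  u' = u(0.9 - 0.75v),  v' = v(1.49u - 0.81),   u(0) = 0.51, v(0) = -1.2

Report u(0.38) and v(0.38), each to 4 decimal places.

Heun on (u,v): k1 = f(s_n, state_n); k2 = f(s_n + h, state_n + h·k1); state_{n+1} = state_n + (h/2)·(k1 + k2).
0.000000: (0.510000, -1.200000)
  k1 = (0.918000, 0.060120)
  predictor → (0.684420, -1.188577)
  k2 = (1.226093, -0.249347)
  → (0.713689, -1.217977)
0.190000: (0.713689, -1.217977)
  k1 = (1.294262, -0.308631)
  predictor → (0.959599, -1.276616)
  k2 = (1.782418, -0.791249)
  → (1.005973, -1.322465)
(u(0.38), v(0.38)) ≈ (1.0060, -1.3225)

1.0060, -1.3225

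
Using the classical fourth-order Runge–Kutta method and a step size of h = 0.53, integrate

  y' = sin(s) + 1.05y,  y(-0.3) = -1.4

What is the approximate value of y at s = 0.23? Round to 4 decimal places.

-2.4836

RK4: k1 = f(s_n, y_n); k2 = f(s_n + h/2, y_n + (h/2)·k1); k3 = f(s_n + h/2, y_n + (h/2)·k2); k4 = f(s_n + h, y_n + h·k3); y_{n+1} = y_n + (h/6)·(k1 + 2k2 + 2k3 + k4).
s=-0.300000, y=-1.400000:
  k1 = f(-0.300000, -1.400000) = -1.765520
  k2 = f(-0.035000, -1.867863) = -1.996249
  k3 = f(-0.035000, -1.929006) = -2.060449
  k4 = f(0.230000, -2.492038) = -2.388662
  y ← -1.400000 + (0.53/6)·(k1 + 2k2 + 2k3 + k4) = -2.483636
y(0.23) ≈ -2.4836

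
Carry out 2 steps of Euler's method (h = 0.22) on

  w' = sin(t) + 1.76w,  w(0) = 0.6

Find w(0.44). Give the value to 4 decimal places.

Euler: w_{n+1} = w_n + h·f(t_n, w_n).
t=0.000000, w=0.600000: f=1.056000 → w ← 0.600000 + 0.22·1.056000 = 0.832320
t=0.220000, w=0.832320: f=1.683113 → w ← 0.832320 + 0.22·1.683113 = 1.202605
w(0.44) ≈ 1.2026

1.2026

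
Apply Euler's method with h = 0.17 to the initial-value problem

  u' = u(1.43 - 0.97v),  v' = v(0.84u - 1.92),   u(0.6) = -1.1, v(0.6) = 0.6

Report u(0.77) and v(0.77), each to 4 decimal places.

-1.2586, 0.3099

Euler on (u,v): u_{n+1} = u_n + h·u', v_{n+1} = v_n + h·v'.
0.600000: (-1.100000, 0.600000); f=(-0.932800, -1.706400) → (-1.258576, 0.309912)
(u(0.77), v(0.77)) ≈ (-1.2586, 0.3099)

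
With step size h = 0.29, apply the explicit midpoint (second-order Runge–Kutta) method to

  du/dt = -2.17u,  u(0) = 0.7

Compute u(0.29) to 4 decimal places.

Midpoint: k1 = f(t_n, u_n); k2 = f(t_n + h/2, u_n + (h/2)·k1); u_{n+1} = u_n + h·k2.
t=0.000000, u=0.700000:
  k1 = f(0.000000, 0.700000) = -1.519000
  k2 = f(0.145000, 0.479745) = -1.041047
  u ← 0.700000 + 0.29·(-1.041047) = 0.398096
u(0.29) ≈ 0.3981

0.3981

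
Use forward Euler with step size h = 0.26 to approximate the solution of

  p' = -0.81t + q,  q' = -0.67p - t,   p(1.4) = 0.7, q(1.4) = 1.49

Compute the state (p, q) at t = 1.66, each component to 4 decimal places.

0.7926, 1.0041

Euler on (p,q): p_{n+1} = p_n + h·p', q_{n+1} = q_n + h·q'.
1.400000: (0.700000, 1.490000); f=(0.356000, -1.869000) → (0.792560, 1.004060)
(p(1.66), q(1.66)) ≈ (0.7926, 1.0041)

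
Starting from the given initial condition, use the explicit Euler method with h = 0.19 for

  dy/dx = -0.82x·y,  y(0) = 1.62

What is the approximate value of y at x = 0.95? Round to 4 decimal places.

Euler: y_{n+1} = y_n + h·f(x_n, y_n).
x=0.000000, y=1.620000: f=0.000000 → y ← 1.620000 + 0.19·0.000000 = 1.620000
x=0.190000, y=1.620000: f=-0.252396 → y ← 1.620000 + 0.19·(-0.252396) = 1.572045
x=0.380000, y=1.572045: f=-0.489849 → y ← 1.572045 + 0.19·(-0.489849) = 1.478973
x=0.570000, y=1.478973: f=-0.691272 → y ← 1.478973 + 0.19·(-0.691272) = 1.347632
x=0.760000, y=1.347632: f=-0.839844 → y ← 1.347632 + 0.19·(-0.839844) = 1.188061
y(0.95) ≈ 1.1881

1.1881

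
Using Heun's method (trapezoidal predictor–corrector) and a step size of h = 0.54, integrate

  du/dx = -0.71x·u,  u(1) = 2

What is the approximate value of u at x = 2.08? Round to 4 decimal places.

Heun: k1 = f(x_n, u_n); k2 = f(x_n + h, u_n + h·k1); u_{n+1} = u_n + (h/2)·(k1 + k2).
x=1.000000, u=2.000000:
  k1 = f(1.000000, 2.000000) = -1.420000
  k2 = f(1.540000, 1.233200) = -1.348381
  u ← 2.000000 + (0.54/2)·(-1.420000 + (-1.348381)) = 1.252537
x=1.540000, u=1.252537:
  k1 = f(1.540000, 1.252537) = -1.369524
  k2 = f(2.080000, 0.512994) = -0.757590
  u ← 1.252537 + (0.54/2)·(-1.369524 + (-0.757590)) = 0.678216
u(2.08) ≈ 0.6782

0.6782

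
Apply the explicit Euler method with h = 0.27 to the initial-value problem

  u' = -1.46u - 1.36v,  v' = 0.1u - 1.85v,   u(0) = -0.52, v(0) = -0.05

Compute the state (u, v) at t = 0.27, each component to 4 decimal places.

-0.2967, -0.0391

Euler on (u,v): u_{n+1} = u_n + h·u', v_{n+1} = v_n + h·v'.
0.000000: (-0.520000, -0.050000); f=(0.827200, 0.040500) → (-0.296656, -0.039065)
(u(0.27), v(0.27)) ≈ (-0.2967, -0.0391)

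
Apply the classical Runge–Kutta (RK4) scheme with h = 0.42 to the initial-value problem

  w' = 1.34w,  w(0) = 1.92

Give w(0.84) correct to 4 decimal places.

RK4: k1 = f(s_n, w_n); k2 = f(s_n + h/2, w_n + (h/2)·k1); k3 = f(s_n + h/2, w_n + (h/2)·k2); k4 = f(s_n + h, w_n + h·k3); w_{n+1} = w_n + (h/6)·(k1 + 2k2 + 2k3 + k4).
s=0.000000, w=1.920000:
  k1 = f(0.000000, 1.920000) = 2.572800
  k2 = f(0.210000, 2.460288) = 3.296786
  k3 = f(0.210000, 2.612325) = 3.500516
  k4 = f(0.420000, 3.390217) = 4.542890
  w ← 1.920000 + (0.42/6)·(k1 + 2k2 + 2k3 + k4) = 3.369721
s=0.420000, w=3.369721:
  k1 = f(0.420000, 3.369721) = 4.515425
  k2 = f(0.630000, 4.317960) = 5.786066
  k3 = f(0.630000, 4.584794) = 6.143625
  k4 = f(0.840000, 5.950043) = 7.973057
  w ← 3.369721 + (0.42/6)·(k1 + 2k2 + 2k3 + k4) = 5.914071
w(0.84) ≈ 5.9141

5.9141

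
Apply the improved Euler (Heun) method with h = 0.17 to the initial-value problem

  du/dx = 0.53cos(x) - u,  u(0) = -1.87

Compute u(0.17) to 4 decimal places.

Heun: k1 = f(x_n, u_n); k2 = f(x_n + h, u_n + h·k1); u_{n+1} = u_n + (h/2)·(k1 + k2).
x=0.000000, u=-1.870000:
  k1 = f(0.000000, -1.870000) = 2.400000
  k2 = f(0.170000, -1.462000) = 1.984360
  u ← -1.870000 + (0.17/2)·(2.400000 + 1.984360) = -1.497329
u(0.17) ≈ -1.4973

-1.4973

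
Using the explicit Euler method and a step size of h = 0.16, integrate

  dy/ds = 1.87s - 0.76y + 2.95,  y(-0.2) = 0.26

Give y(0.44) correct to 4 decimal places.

1.7910

Euler: y_{n+1} = y_n + h·f(s_n, y_n).
s=-0.200000, y=0.260000: f=2.378400 → y ← 0.260000 + 0.16·2.378400 = 0.640544
s=-0.040000, y=0.640544: f=2.388387 → y ← 0.640544 + 0.16·2.388387 = 1.022686
s=0.120000, y=1.022686: f=2.397159 → y ← 1.022686 + 0.16·2.397159 = 1.406231
s=0.280000, y=1.406231: f=2.404864 → y ← 1.406231 + 0.16·2.404864 = 1.791010
y(0.44) ≈ 1.7910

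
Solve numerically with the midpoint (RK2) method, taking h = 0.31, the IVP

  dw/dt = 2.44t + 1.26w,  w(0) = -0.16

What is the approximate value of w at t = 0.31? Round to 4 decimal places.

Midpoint: k1 = f(t_n, w_n); k2 = f(t_n + h/2, w_n + (h/2)·k1); w_{n+1} = w_n + h·k2.
t=0.000000, w=-0.160000:
  k1 = f(0.000000, -0.160000) = -0.201600
  k2 = f(0.155000, -0.191248) = 0.137228
  w ← -0.160000 + 0.31·0.137228 = -0.117459
w(0.31) ≈ -0.1175

-0.1175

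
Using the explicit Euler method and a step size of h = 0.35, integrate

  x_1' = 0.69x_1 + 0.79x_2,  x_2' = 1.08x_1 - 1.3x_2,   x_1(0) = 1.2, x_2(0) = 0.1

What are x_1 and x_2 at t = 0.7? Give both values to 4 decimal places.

Euler on (x_1,x_2): x_1_{n+1} = x_1_n + h·x_1', x_2_{n+1} = x_2_n + h·x_2'.
0.000000: (1.200000, 0.100000); f=(0.907000, 1.166000) → (1.517450, 0.508100)
0.350000: (1.517450, 0.508100); f=(1.448439, 0.978316) → (2.024404, 0.850511)
(x_1(0.7), x_2(0.7)) ≈ (2.0244, 0.8505)

2.0244, 0.8505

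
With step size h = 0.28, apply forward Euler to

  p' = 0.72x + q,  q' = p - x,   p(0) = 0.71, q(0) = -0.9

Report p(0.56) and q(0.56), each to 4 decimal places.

Euler on (p,q): p_{n+1} = p_n + h·p', q_{n+1} = q_n + h·q'.
0.000000: (0.710000, -0.900000); f=(-0.900000, 0.710000) → (0.458000, -0.701200)
0.280000: (0.458000, -0.701200); f=(-0.499600, 0.178000) → (0.318112, -0.651360)
(p(0.56), q(0.56)) ≈ (0.3181, -0.6514)

0.3181, -0.6514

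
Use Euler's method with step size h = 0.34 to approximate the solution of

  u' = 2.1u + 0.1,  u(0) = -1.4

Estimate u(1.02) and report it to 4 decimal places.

-6.8574

Euler: u_{n+1} = u_n + h·f(x_n, u_n).
x=0.000000, u=-1.400000: f=-2.840000 → u ← -1.400000 + 0.34·(-2.840000) = -2.365600
x=0.340000, u=-2.365600: f=-4.867760 → u ← -2.365600 + 0.34·(-4.867760) = -4.020638
x=0.680000, u=-4.020638: f=-8.343341 → u ← -4.020638 + 0.34·(-8.343341) = -6.857374
u(1.02) ≈ -6.8574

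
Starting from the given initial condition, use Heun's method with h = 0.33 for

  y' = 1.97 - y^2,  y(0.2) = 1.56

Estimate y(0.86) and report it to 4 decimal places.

Heun: k1 = f(x_n, y_n); k2 = f(x_n + h, y_n + h·k1); y_{n+1} = y_n + (h/2)·(k1 + k2).
x=0.200000, y=1.560000:
  k1 = f(0.200000, 1.560000) = -0.463600
  k2 = f(0.530000, 1.407012) = -0.009683
  y ← 1.560000 + (0.33/2)·(-0.463600 + (-0.009683)) = 1.481908
x=0.530000, y=1.481908:
  k1 = f(0.530000, 1.481908) = -0.226052
  k2 = f(0.860000, 1.407311) = -0.010524
  y ← 1.481908 + (0.33/2)·(-0.226052 + (-0.010524)) = 1.442873
y(0.86) ≈ 1.4429

1.4429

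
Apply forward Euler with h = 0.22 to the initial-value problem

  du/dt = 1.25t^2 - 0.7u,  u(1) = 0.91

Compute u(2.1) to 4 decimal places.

Euler: u_{n+1} = u_n + h·f(t_n, u_n).
t=1.000000, u=0.910000: f=0.613000 → u ← 0.910000 + 0.22·0.613000 = 1.044860
t=1.220000, u=1.044860: f=1.129098 → u ← 1.044860 + 0.22·1.129098 = 1.293262
t=1.440000, u=1.293262: f=1.686717 → u ← 1.293262 + 0.22·1.686717 = 1.664339
t=1.660000, u=1.664339: f=2.279463 → u ← 1.664339 + 0.22·2.279463 = 2.165821
t=1.880000, u=2.165821: f=2.901925 → u ← 2.165821 + 0.22·2.901925 = 2.804245
u(2.1) ≈ 2.8042

2.8042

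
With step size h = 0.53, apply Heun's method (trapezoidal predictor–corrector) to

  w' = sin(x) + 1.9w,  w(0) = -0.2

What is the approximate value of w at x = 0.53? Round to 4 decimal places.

Heun: k1 = f(x_n, w_n); k2 = f(x_n + h, w_n + h·k1); w_{n+1} = w_n + (h/2)·(k1 + k2).
x=0.000000, w=-0.200000:
  k1 = f(0.000000, -0.200000) = -0.380000
  k2 = f(0.530000, -0.401400) = -0.257127
  w ← -0.200000 + (0.53/2)·(-0.380000 + (-0.257127)) = -0.368839
w(0.53) ≈ -0.3688

-0.3688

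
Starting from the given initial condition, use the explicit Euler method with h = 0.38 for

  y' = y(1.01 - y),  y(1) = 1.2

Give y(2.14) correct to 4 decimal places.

1.0454

Euler: y_{n+1} = y_n + h·f(t_n, y_n).
t=1.000000, y=1.200000: f=-0.228000 → y ← 1.200000 + 0.38·(-0.228000) = 1.113360
t=1.380000, y=1.113360: f=-0.115077 → y ← 1.113360 + 0.38·(-0.115077) = 1.069631
t=1.760000, y=1.069631: f=-0.063783 → y ← 1.069631 + 0.38·(-0.063783) = 1.045393
y(2.14) ≈ 1.0454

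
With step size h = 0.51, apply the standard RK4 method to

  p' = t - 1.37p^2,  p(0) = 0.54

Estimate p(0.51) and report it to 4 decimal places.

RK4: k1 = f(t_n, p_n); k2 = f(t_n + h/2, p_n + (h/2)·k1); k3 = f(t_n + h/2, p_n + (h/2)·k2); k4 = f(t_n + h, p_n + h·k3); p_{n+1} = p_n + (h/6)·(k1 + 2k2 + 2k3 + k4).
t=0.000000, p=0.540000:
  k1 = f(0.000000, 0.540000) = -0.399492
  k2 = f(0.255000, 0.438130) = -0.007982
  k3 = f(0.255000, 0.537965) = -0.141486
  k4 = f(0.510000, 0.467842) = 0.210140
  p ← 0.540000 + (0.51/6)·(k1 + 2k2 + 2k3 + k4) = 0.498495
p(0.51) ≈ 0.4985

0.4985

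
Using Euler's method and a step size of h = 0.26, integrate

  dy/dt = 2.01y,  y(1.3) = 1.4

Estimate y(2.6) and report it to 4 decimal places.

11.4566

Euler: y_{n+1} = y_n + h·f(t_n, y_n).
t=1.300000, y=1.400000: f=2.814000 → y ← 1.400000 + 0.26·2.814000 = 2.131640
t=1.560000, y=2.131640: f=4.284596 → y ← 2.131640 + 0.26·4.284596 = 3.245635
t=1.820000, y=3.245635: f=6.523726 → y ← 3.245635 + 0.26·6.523726 = 4.941804
t=2.080000, y=4.941804: f=9.933026 → y ← 4.941804 + 0.26·9.933026 = 7.524391
t=2.340000, y=7.524391: f=15.124025 → y ← 7.524391 + 0.26·15.124025 = 11.456637
y(2.6) ≈ 11.4566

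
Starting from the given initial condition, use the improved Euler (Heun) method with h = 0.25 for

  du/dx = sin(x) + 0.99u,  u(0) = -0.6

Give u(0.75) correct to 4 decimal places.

-0.9164

Heun: k1 = f(x_n, u_n); k2 = f(x_n + h, u_n + h·k1); u_{n+1} = u_n + (h/2)·(k1 + k2).
x=0.000000, u=-0.600000:
  k1 = f(0.000000, -0.600000) = -0.594000
  k2 = f(0.250000, -0.748500) = -0.493611
  u ← -0.600000 + (0.25/2)·(-0.594000 + (-0.493611)) = -0.735951
x=0.250000, u=-0.735951:
  k1 = f(0.250000, -0.735951) = -0.481188
  k2 = f(0.500000, -0.856248) = -0.368260
  u ← -0.735951 + (0.25/2)·(-0.481188 + (-0.368260)) = -0.842132
x=0.500000, u=-0.842132:
  k1 = f(0.500000, -0.842132) = -0.354286
  k2 = f(0.750000, -0.930704) = -0.239758
  u ← -0.842132 + (0.25/2)·(-0.354286 + (-0.239758)) = -0.916388
u(0.75) ≈ -0.9164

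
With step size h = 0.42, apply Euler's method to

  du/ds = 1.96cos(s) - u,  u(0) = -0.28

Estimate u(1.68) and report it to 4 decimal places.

0.9522

Euler: u_{n+1} = u_n + h·f(s_n, u_n).
s=0.000000, u=-0.280000: f=2.240000 → u ← -0.280000 + 0.42·2.240000 = 0.660800
s=0.420000, u=0.660800: f=1.128854 → u ← 0.660800 + 0.42·1.128854 = 1.134919
s=0.840000, u=1.134919: f=0.173308 → u ← 1.134919 + 0.42·0.173308 = 1.207708
s=1.260000, u=1.207708: f=-0.608307 → u ← 1.207708 + 0.42·(-0.608307) = 0.952219
u(1.68) ≈ 0.9522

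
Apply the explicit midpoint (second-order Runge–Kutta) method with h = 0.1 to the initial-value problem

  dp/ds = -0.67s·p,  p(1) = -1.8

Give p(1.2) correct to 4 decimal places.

Midpoint: k1 = f(s_n, p_n); k2 = f(s_n + h/2, p_n + (h/2)·k1); p_{n+1} = p_n + h·k2.
s=1.000000, p=-1.800000:
  k1 = f(1.000000, -1.800000) = 1.206000
  k2 = f(1.050000, -1.739700) = 1.223879
  p ← -1.800000 + 0.1·1.223879 = -1.677612
s=1.100000, p=-1.677612:
  k1 = f(1.100000, -1.677612) = 1.236400
  k2 = f(1.150000, -1.615792) = 1.244968
  p ← -1.677612 + 0.1·1.244968 = -1.553115
p(1.2) ≈ -1.5531

-1.5531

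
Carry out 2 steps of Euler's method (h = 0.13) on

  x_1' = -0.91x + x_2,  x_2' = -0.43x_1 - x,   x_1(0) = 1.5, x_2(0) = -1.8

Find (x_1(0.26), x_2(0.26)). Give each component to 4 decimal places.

Euler on (x_1,x_2): x_1_{n+1} = x_1_n + h·x_1', x_2_{n+1} = x_2_n + h·x_2'.
0.000000: (1.500000, -1.800000); f=(-1.800000, -0.645000) → (1.266000, -1.883850)
0.130000: (1.266000, -1.883850); f=(-2.002150, -0.674380) → (1.005721, -1.971519)
(x_1(0.26), x_2(0.26)) ≈ (1.0057, -1.9715)

1.0057, -1.9715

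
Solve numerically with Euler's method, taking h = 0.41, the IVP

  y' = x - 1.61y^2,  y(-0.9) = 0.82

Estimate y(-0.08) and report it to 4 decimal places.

Euler: y_{n+1} = y_n + h·f(x_n, y_n).
x=-0.900000, y=0.820000: f=-1.982564 → y ← 0.820000 + 0.41·(-1.982564) = 0.007149
x=-0.490000, y=0.007149: f=-0.490082 → y ← 0.007149 + 0.41·(-0.490082) = -0.193785
y(-0.08) ≈ -0.1938

-0.1938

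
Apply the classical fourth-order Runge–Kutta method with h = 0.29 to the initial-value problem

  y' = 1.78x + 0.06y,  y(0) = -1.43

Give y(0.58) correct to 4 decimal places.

RK4: k1 = f(x_n, y_n); k2 = f(x_n + h/2, y_n + (h/2)·k1); k3 = f(x_n + h/2, y_n + (h/2)·k2); k4 = f(x_n + h, y_n + h·k3); y_{n+1} = y_n + (h/6)·(k1 + 2k2 + 2k3 + k4).
x=0.000000, y=-1.430000:
  k1 = f(0.000000, -1.430000) = -0.085800
  k2 = f(0.145000, -1.442441) = 0.171554
  k3 = f(0.145000, -1.405125) = 0.173793
  k4 = f(0.290000, -1.379600) = 0.433424
  y ← -1.430000 + (0.29/6)·(k1 + 2k2 + 2k3 + k4) = -1.379815
x=0.290000, y=-1.379815:
  k1 = f(0.290000, -1.379815) = 0.433411
  k2 = f(0.435000, -1.316970) = 0.695282
  k3 = f(0.435000, -1.278999) = 0.697560
  k4 = f(0.580000, -1.177522) = 0.961749
  y ← -1.379815 + (0.29/6)·(k1 + 2k2 + 2k3 + k4) = -1.177741
y(0.58) ≈ -1.1777

-1.1777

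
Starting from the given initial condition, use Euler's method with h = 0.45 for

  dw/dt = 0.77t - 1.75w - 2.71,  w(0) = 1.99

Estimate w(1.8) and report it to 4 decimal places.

-1.0003

Euler: w_{n+1} = w_n + h·f(t_n, w_n).
t=0.000000, w=1.990000: f=-6.192500 → w ← 1.990000 + 0.45·(-6.192500) = -0.796625
t=0.450000, w=-0.796625: f=-0.969406 → w ← -0.796625 + 0.45·(-0.969406) = -1.232858
t=0.900000, w=-1.232858: f=0.140501 → w ← -1.232858 + 0.45·0.140501 = -1.169632
t=1.350000, w=-1.169632: f=0.376356 → w ← -1.169632 + 0.45·0.376356 = -1.000272
w(1.8) ≈ -1.0003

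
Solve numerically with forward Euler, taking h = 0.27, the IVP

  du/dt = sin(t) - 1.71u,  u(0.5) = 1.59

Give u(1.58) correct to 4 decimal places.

0.5944

Euler: u_{n+1} = u_n + h·f(t_n, u_n).
t=0.500000, u=1.590000: f=-2.239474 → u ← 1.590000 + 0.27·(-2.239474) = 0.985342
t=0.770000, u=0.985342: f=-0.988799 → u ← 0.985342 + 0.27·(-0.988799) = 0.718366
t=1.040000, u=0.718366: f=-0.366002 → u ← 0.718366 + 0.27·(-0.366002) = 0.619546
t=1.310000, u=0.619546: f=-0.093238 → u ← 0.619546 + 0.27·(-0.093238) = 0.594371
u(1.58) ≈ 0.5944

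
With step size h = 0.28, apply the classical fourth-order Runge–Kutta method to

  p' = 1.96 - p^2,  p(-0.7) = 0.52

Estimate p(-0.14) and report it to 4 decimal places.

1.1552

RK4: k1 = f(s_n, p_n); k2 = f(s_n + h/2, p_n + (h/2)·k1); k3 = f(s_n + h/2, p_n + (h/2)·k2); k4 = f(s_n + h, p_n + h·k3); p_{n+1} = p_n + (h/6)·(k1 + 2k2 + 2k3 + k4).
s=-0.700000, p=0.520000:
  k1 = f(-0.700000, 0.520000) = 1.689600
  k2 = f(-0.560000, 0.756544) = 1.387641
  k3 = f(-0.560000, 0.714270) = 1.449819
  k4 = f(-0.420000, 0.925949) = 1.102618
  p ← 0.520000 + (0.28/6)·(k1 + 2k2 + 2k3 + k4) = 0.915133
s=-0.420000, p=0.915133:
  k1 = f(-0.420000, 0.915133) = 1.122531
  k2 = f(-0.280000, 1.072287) = 0.810200
  k3 = f(-0.280000, 1.028561) = 0.902062
  k4 = f(-0.140000, 1.167711) = 0.596452
  p ← 0.915133 + (0.28/6)·(k1 + 2k2 + 2k3 + k4) = 1.155163
p(-0.14) ≈ 1.1552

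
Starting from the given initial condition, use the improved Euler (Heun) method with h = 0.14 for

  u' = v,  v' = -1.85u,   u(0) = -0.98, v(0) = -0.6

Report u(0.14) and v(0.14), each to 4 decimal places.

Heun on (u,v): k1 = f(t_n, state_n); k2 = f(t_n + h, state_n + h·k1); state_{n+1} = state_n + (h/2)·(k1 + k2).
0.000000: (-0.980000, -0.600000)
  k1 = (-0.600000, 1.813000)
  predictor → (-1.064000, -0.346180)
  k2 = (-0.346180, 1.968400)
  → (-1.046233, -0.335302)
(u(0.14), v(0.14)) ≈ (-1.0462, -0.3353)

-1.0462, -0.3353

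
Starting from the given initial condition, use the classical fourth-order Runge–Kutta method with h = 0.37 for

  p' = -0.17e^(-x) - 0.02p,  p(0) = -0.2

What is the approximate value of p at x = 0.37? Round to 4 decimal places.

RK4: k1 = f(x_n, p_n); k2 = f(x_n + h/2, p_n + (h/2)·k1); k3 = f(x_n + h/2, p_n + (h/2)·k2); k4 = f(x_n + h, p_n + h·k3); p_{n+1} = p_n + (h/6)·(k1 + 2k2 + 2k3 + k4).
x=0.000000, p=-0.200000:
  k1 = f(0.000000, -0.200000) = -0.166000
  k2 = f(0.185000, -0.230710) = -0.136674
  k3 = f(0.185000, -0.225285) = -0.136782
  k4 = f(0.370000, -0.250609) = -0.112413
  p ← -0.200000 + (0.37/6)·(k1 + 2k2 + 2k3 + k4) = -0.250895
p(0.37) ≈ -0.2509

-0.2509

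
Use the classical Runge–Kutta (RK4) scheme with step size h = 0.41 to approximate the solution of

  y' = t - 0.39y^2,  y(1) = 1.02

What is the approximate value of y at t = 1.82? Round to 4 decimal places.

RK4: k1 = f(t_n, y_n); k2 = f(t_n + h/2, y_n + (h/2)·k1); k3 = f(t_n + h/2, y_n + (h/2)·k2); k4 = f(t_n + h, y_n + h·k3); y_{n+1} = y_n + (h/6)·(k1 + 2k2 + 2k3 + k4).
t=1.000000, y=1.020000:
  k1 = f(1.000000, 1.020000) = 0.594244
  k2 = f(1.205000, 1.141820) = 0.696536
  k3 = f(1.205000, 1.162790) = 0.677689
  k4 = f(1.410000, 1.297852) = 0.753076
  y ← 1.020000 + (0.41/6)·(k1 + 2k2 + 2k3 + k4) = 1.299878
t=1.410000, y=1.299878:
  k1 = f(1.410000, 1.299878) = 0.751024
  k2 = f(1.615000, 1.453838) = 0.790679
  k3 = f(1.615000, 1.461967) = 0.781435
  k4 = f(1.820000, 1.620266) = 0.796148
  y ← 1.299878 + (0.41/6)·(k1 + 2k2 + 2k3 + k4) = 1.620457
y(1.82) ≈ 1.6205

1.6205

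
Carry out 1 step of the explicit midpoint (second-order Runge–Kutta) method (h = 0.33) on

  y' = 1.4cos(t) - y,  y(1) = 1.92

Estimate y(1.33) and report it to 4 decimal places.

Midpoint: k1 = f(t_n, y_n); k2 = f(t_n + h/2, y_n + (h/2)·k1); y_{n+1} = y_n + h·k2.
t=1.000000, y=1.920000:
  k1 = f(1.000000, 1.920000) = -1.163577
  k2 = f(1.165000, 1.728010) = -1.175359
  y ← 1.920000 + 0.33·(-1.175359) = 1.532132
y(1.33) ≈ 1.5321

1.5321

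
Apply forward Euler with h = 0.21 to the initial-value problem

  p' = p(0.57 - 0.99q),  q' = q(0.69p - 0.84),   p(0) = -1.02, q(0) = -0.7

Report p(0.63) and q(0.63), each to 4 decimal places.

-1.8585, -0.1794

Euler on (p,q): p_{n+1} = p_n + h·p', q_{n+1} = q_n + h·q'.
0.000000: (-1.020000, -0.700000); f=(-1.288260, 1.080660) → (-1.290535, -0.473061)
0.210000: (-1.290535, -0.473061); f=(-1.340002, 0.818618) → (-1.571935, -0.301152)
0.420000: (-1.571935, -0.301152); f=(-1.364660, 0.579607) → (-1.858514, -0.179434)
(p(0.63), q(0.63)) ≈ (-1.8585, -0.1794)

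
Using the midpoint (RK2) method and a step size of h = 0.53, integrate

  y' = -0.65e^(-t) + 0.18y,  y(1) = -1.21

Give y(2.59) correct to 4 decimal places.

-1.8379

Midpoint: k1 = f(t_n, y_n); k2 = f(t_n + h/2, y_n + (h/2)·k1); y_{n+1} = y_n + h·k2.
t=1.000000, y=-1.210000:
  k1 = f(1.000000, -1.210000) = -0.456922
  k2 = f(1.265000, -1.331084) = -0.423051
  y ← -1.210000 + 0.53·(-0.423051) = -1.434217
t=1.530000, y=-1.434217:
  k1 = f(1.530000, -1.434217) = -0.398907
  k2 = f(1.795000, -1.539927) = -0.385170
  y ← -1.434217 + 0.53·(-0.385170) = -1.638357
t=2.060000, y=-1.638357:
  k1 = f(2.060000, -1.638357) = -0.377749
  k2 = f(2.325000, -1.738460) = -0.376482
  y ← -1.638357 + 0.53·(-0.376482) = -1.837892
y(2.59) ≈ -1.8379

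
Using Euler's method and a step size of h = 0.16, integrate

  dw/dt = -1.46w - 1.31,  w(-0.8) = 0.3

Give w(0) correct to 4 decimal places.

Euler: w_{n+1} = w_n + h·f(t_n, w_n).
t=-0.800000, w=0.300000: f=-1.748000 → w ← 0.300000 + 0.16·(-1.748000) = 0.020320
t=-0.640000, w=0.020320: f=-1.339667 → w ← 0.020320 + 0.16·(-1.339667) = -0.194027
t=-0.480000, w=-0.194027: f=-1.026721 → w ← -0.194027 + 0.16·(-1.026721) = -0.358302
t=-0.320000, w=-0.358302: f=-0.786879 → w ← -0.358302 + 0.16·(-0.786879) = -0.484203
t=-0.160000, w=-0.484203: f=-0.603064 → w ← -0.484203 + 0.16·(-0.603064) = -0.580693
w(0) ≈ -0.5807

-0.5807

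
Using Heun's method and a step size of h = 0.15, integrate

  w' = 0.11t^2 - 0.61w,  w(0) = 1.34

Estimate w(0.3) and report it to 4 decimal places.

Heun: k1 = f(t_n, w_n); k2 = f(t_n + h, w_n + h·k1); w_{n+1} = w_n + (h/2)·(k1 + k2).
t=0.000000, w=1.340000:
  k1 = f(0.000000, 1.340000) = -0.817400
  k2 = f(0.150000, 1.217390) = -0.740133
  w ← 1.340000 + (0.15/2)·(-0.817400 + (-0.740133)) = 1.223185
t=0.150000, w=1.223185:
  k1 = f(0.150000, 1.223185) = -0.743668
  k2 = f(0.300000, 1.111635) = -0.668197
  w ← 1.223185 + (0.15/2)·(-0.743668 + (-0.668197)) = 1.117295
w(0.3) ≈ 1.1173

1.1173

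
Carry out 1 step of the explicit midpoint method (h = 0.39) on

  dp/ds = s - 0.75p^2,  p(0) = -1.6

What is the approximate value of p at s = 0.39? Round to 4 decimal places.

-2.6642

Midpoint: k1 = f(s_n, p_n); k2 = f(s_n + h/2, p_n + (h/2)·k1); p_{n+1} = p_n + h·k2.
s=0.000000, p=-1.600000:
  k1 = f(0.000000, -1.600000) = -1.920000
  k2 = f(0.195000, -1.974400) = -2.728692
  p ← -1.600000 + 0.39·(-2.728692) = -2.664190
p(0.39) ≈ -2.6642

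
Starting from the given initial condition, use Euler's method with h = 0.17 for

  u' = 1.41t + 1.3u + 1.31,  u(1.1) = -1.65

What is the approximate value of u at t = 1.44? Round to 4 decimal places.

-1.3389

Euler: u_{n+1} = u_n + h·f(t_n, u_n).
t=1.100000, u=-1.650000: f=0.716000 → u ← -1.650000 + 0.17·0.716000 = -1.528280
t=1.270000, u=-1.528280: f=1.113936 → u ← -1.528280 + 0.17·1.113936 = -1.338911
u(1.44) ≈ -1.3389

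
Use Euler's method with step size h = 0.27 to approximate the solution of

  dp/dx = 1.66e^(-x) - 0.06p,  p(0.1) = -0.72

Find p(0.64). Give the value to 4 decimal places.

0.0117

Euler: p_{n+1} = p_n + h·f(x_n, p_n).
x=0.100000, p=-0.720000: f=1.545230 → p ← -0.720000 + 0.27·1.545230 = -0.302788
x=0.370000, p=-0.302788: f=1.164786 → p ← -0.302788 + 0.27·1.164786 = 0.011704
p(0.64) ≈ 0.0117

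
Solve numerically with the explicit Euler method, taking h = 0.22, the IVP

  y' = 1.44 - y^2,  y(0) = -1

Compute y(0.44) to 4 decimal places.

-0.7659

Euler: y_{n+1} = y_n + h·f(t_n, y_n).
t=0.000000, y=-1.000000: f=0.440000 → y ← -1.000000 + 0.22·0.440000 = -0.903200
t=0.220000, y=-0.903200: f=0.624230 → y ← -0.903200 + 0.22·0.624230 = -0.765869
y(0.44) ≈ -0.7659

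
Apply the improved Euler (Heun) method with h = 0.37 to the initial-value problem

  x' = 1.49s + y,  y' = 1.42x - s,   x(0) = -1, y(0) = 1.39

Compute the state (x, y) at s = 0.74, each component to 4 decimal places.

0.0976, 0.6173

Heun on (x,y): k1 = f(s_n, state_n); k2 = f(s_n + h, state_n + h·k1); state_{n+1} = state_n + (h/2)·(k1 + k2).
0.000000: (-1.000000, 1.390000)
  k1 = (1.390000, -1.420000)
  predictor → (-0.485700, 0.864600)
  k2 = (1.415900, -1.059694)
  → (-0.480909, 0.931257)
0.370000: (-0.480909, 0.931257)
  k1 = (1.482557, -1.052890)
  predictor → (0.067637, 0.541687)
  k2 = (1.644287, -0.643955)
  → (0.097558, 0.617340)
(x(0.74), y(0.74)) ≈ (0.0976, 0.6173)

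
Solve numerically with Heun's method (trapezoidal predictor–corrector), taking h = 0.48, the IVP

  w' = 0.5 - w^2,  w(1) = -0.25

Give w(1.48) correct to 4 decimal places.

Heun: k1 = f(t_n, w_n); k2 = f(t_n + h, w_n + h·k1); w_{n+1} = w_n + (h/2)·(k1 + k2).
t=1.000000, w=-0.250000:
  k1 = f(1.000000, -0.250000) = 0.437500
  k2 = f(1.480000, -0.040000) = 0.498400
  w ← -0.250000 + (0.48/2)·(0.437500 + 0.498400) = -0.025384
w(1.48) ≈ -0.0254

-0.0254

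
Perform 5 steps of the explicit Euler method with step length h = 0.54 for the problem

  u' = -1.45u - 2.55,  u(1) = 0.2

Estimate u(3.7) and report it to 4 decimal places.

Euler: u_{n+1} = u_n + h·f(t_n, u_n).
t=1.000000, u=0.200000: f=-2.840000 → u ← 0.200000 + 0.54·(-2.840000) = -1.333600
t=1.540000, u=-1.333600: f=-0.616280 → u ← -1.333600 + 0.54·(-0.616280) = -1.666391
t=2.080000, u=-1.666391: f=-0.133733 → u ← -1.666391 + 0.54·(-0.133733) = -1.738607
t=2.620000, u=-1.738607: f=-0.029020 → u ← -1.738607 + 0.54·(-0.029020) = -1.754278
t=3.160000, u=-1.754278: f=-0.006297 → u ← -1.754278 + 0.54·(-0.006297) = -1.757678
u(3.7) ≈ -1.7577

-1.7577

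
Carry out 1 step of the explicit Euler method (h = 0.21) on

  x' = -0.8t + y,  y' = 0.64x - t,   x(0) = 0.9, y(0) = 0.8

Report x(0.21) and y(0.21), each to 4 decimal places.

Euler on (x,y): x_{n+1} = x_n + h·x', y_{n+1} = y_n + h·y'.
0.000000: (0.900000, 0.800000); f=(0.800000, 0.576000) → (1.068000, 0.920960)
(x(0.21), y(0.21)) ≈ (1.0680, 0.9210)

1.0680, 0.9210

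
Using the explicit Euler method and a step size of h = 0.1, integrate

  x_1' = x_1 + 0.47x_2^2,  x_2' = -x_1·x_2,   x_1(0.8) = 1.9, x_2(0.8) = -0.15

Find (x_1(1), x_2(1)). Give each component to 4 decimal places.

Euler on (x_1,x_2): x_1_{n+1} = x_1_n + h·x_1', x_2_{n+1} = x_2_n + h·x_2'.
0.800000: (1.900000, -0.150000); f=(1.910575, 0.285000) → (2.091057, -0.121500)
0.900000: (2.091057, -0.121500); f=(2.097996, 0.254063) → (2.300857, -0.096094)
(x_1(1), x_2(1)) ≈ (2.3009, -0.0961)

2.3009, -0.0961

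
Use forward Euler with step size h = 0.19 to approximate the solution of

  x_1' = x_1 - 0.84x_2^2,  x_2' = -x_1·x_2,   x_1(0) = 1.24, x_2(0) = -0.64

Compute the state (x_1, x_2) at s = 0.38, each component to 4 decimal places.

Euler on (x_1,x_2): x_1_{n+1} = x_1_n + h·x_1', x_2_{n+1} = x_2_n + h·x_2'.
0.000000: (1.240000, -0.640000); f=(0.895936, 0.793600) → (1.410228, -0.489216)
0.190000: (1.410228, -0.489216); f=(1.209189, 0.689906) → (1.639974, -0.358134)
(x_1(0.38), x_2(0.38)) ≈ (1.6400, -0.3581)

1.6400, -0.3581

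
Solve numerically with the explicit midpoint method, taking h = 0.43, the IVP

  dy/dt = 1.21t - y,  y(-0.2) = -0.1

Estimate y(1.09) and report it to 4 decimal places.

0.5019

Midpoint: k1 = f(t_n, y_n); k2 = f(t_n + h/2, y_n + (h/2)·k1); y_{n+1} = y_n + h·k2.
t=-0.200000, y=-0.100000:
  k1 = f(-0.200000, -0.100000) = -0.142000
  k2 = f(0.015000, -0.130530) = 0.148680
  y ← -0.100000 + 0.43·0.148680 = -0.036068
t=0.230000, y=-0.036068:
  k1 = f(0.230000, -0.036068) = 0.314368
  k2 = f(0.445000, 0.031521) = 0.506929
  y ← -0.036068 + 0.43·0.506929 = 0.181912
t=0.660000, y=0.181912:
  k1 = f(0.660000, 0.181912) = 0.616688
  k2 = f(0.875000, 0.314500) = 0.744250
  y ← 0.181912 + 0.43·0.744250 = 0.501939
y(1.09) ≈ 0.5019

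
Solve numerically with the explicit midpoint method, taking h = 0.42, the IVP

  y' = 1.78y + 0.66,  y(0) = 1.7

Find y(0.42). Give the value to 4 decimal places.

Midpoint: k1 = f(x_n, y_n); k2 = f(x_n + h/2, y_n + (h/2)·k1); y_{n+1} = y_n + h·k2.
x=0.000000, y=1.700000:
  k1 = f(0.000000, 1.700000) = 3.686000
  k2 = f(0.210000, 2.474060) = 5.063827
  y ← 1.700000 + 0.42·5.063827 = 3.826807
y(0.42) ≈ 3.8268

3.8268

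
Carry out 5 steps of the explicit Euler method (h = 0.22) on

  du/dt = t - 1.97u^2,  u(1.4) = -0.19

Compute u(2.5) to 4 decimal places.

Euler: u_{n+1} = u_n + h·f(t_n, u_n).
t=1.400000, u=-0.190000: f=1.328883 → u ← -0.190000 + 0.22·1.328883 = 0.102354
t=1.620000, u=0.102354: f=1.599362 → u ← 0.102354 + 0.22·1.599362 = 0.454214
t=1.840000, u=0.454214: f=1.433569 → u ← 0.454214 + 0.22·1.433569 = 0.769599
t=2.060000, u=0.769599: f=0.893203 → u ← 0.769599 + 0.22·0.893203 = 0.966104
t=2.280000, u=0.966104: f=0.441288 → u ← 0.966104 + 0.22·0.441288 = 1.063187
u(2.5) ≈ 1.0632

1.0632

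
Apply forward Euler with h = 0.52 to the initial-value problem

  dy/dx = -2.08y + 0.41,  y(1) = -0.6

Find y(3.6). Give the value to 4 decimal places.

Euler: y_{n+1} = y_n + h·f(x_n, y_n).
x=1.000000, y=-0.600000: f=1.658000 → y ← -0.600000 + 0.52·1.658000 = 0.262160
x=1.520000, y=0.262160: f=-0.135293 → y ← 0.262160 + 0.52·(-0.135293) = 0.191808
x=2.040000, y=0.191808: f=0.011040 → y ← 0.191808 + 0.52·0.011040 = 0.197548
x=2.560000, y=0.197548: f=-0.000901 → y ← 0.197548 + 0.52·(-0.000901) = 0.197080
x=3.080000, y=0.197080: f=0.000074 → y ← 0.197080 + 0.52·0.000074 = 0.197118
y(3.6) ≈ 0.1971

0.1971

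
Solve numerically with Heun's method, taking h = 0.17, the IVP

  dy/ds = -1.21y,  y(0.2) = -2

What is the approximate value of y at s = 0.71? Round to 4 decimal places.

Heun: k1 = f(s_n, y_n); k2 = f(s_n + h, y_n + h·k1); y_{n+1} = y_n + (h/2)·(k1 + k2).
s=0.200000, y=-2.000000:
  k1 = f(0.200000, -2.000000) = 2.420000
  k2 = f(0.370000, -1.588600) = 1.922206
  y ← -2.000000 + (0.17/2)·(2.420000 + 1.922206) = -1.630912
s=0.370000, y=-1.630912:
  k1 = f(0.370000, -1.630912) = 1.973404
  k2 = f(0.540000, -1.295434) = 1.567475
  y ← -1.630912 + (0.17/2)·(1.973404 + 1.567475) = -1.329938
s=0.540000, y=-1.329938:
  k1 = f(0.540000, -1.329938) = 1.609225
  k2 = f(0.710000, -1.056370) = 1.278207
  y ← -1.329938 + (0.17/2)·(1.609225 + 1.278207) = -1.084506
y(0.71) ≈ -1.0845

-1.0845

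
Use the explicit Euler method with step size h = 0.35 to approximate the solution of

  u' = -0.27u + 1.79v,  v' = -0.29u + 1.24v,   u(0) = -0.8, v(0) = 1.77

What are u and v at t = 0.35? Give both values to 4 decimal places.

Euler on (u,v): u_{n+1} = u_n + h·u', v_{n+1} = v_n + h·v'.
0.000000: (-0.800000, 1.770000); f=(3.384300, 2.426800) → (0.384505, 2.619380)
(u(0.35), v(0.35)) ≈ (0.3845, 2.6194)

0.3845, 2.6194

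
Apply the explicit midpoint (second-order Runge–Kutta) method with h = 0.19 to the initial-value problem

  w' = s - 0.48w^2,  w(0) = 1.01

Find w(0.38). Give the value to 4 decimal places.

Midpoint: k1 = f(s_n, w_n); k2 = f(s_n + h/2, w_n + (h/2)·k1); w_{n+1} = w_n + h·k2.
s=0.000000, w=1.010000:
  k1 = f(0.000000, 1.010000) = -0.489648
  k2 = f(0.095000, 0.963483) = -0.350584
  w ← 1.010000 + 0.19·(-0.350584) = 0.943389
s=0.190000, w=0.943389:
  k1 = f(0.190000, 0.943389) = -0.237192
  k2 = f(0.285000, 0.920856) = -0.122028
  w ← 0.943389 + 0.19·(-0.122028) = 0.920204
w(0.38) ≈ 0.9202

0.9202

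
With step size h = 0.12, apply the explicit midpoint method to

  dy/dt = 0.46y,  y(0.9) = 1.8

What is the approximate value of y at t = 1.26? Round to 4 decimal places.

2.1240

Midpoint: k1 = f(t_n, y_n); k2 = f(t_n + h/2, y_n + (h/2)·k1); y_{n+1} = y_n + h·k2.
t=0.900000, y=1.800000:
  k1 = f(0.900000, 1.800000) = 0.828000
  k2 = f(0.960000, 1.849680) = 0.850853
  y ← 1.800000 + 0.12·0.850853 = 1.902102
t=1.020000, y=1.902102:
  k1 = f(1.020000, 1.902102) = 0.874967
  k2 = f(1.080000, 1.954600) = 0.899116
  y ← 1.902102 + 0.12·0.899116 = 2.009996
t=1.140000, y=2.009996:
  k1 = f(1.140000, 2.009996) = 0.924598
  k2 = f(1.200000, 2.065472) = 0.950117
  y ← 2.009996 + 0.12·0.950117 = 2.124010
y(1.26) ≈ 2.1240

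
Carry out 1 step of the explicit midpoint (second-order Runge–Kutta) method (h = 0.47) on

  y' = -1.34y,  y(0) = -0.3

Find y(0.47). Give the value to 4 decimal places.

-0.1706

Midpoint: k1 = f(x_n, y_n); k2 = f(x_n + h/2, y_n + (h/2)·k1); y_{n+1} = y_n + h·k2.
x=0.000000, y=-0.300000:
  k1 = f(0.000000, -0.300000) = 0.402000
  k2 = f(0.235000, -0.205530) = 0.275410
  y ← -0.300000 + 0.47·0.275410 = -0.170557
y(0.47) ≈ -0.1706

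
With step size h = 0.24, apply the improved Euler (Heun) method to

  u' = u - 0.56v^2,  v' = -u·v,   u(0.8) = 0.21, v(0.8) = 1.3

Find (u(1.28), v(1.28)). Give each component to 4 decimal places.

Heun on (u,v): k1 = f(x_n, state_n); k2 = f(x_n + h, state_n + h·k1); state_{n+1} = state_n + (h/2)·(k1 + k2).
0.800000: (0.210000, 1.300000)
  k1 = (-0.736400, -0.273000)
  predictor → (0.033264, 1.234480)
  k2 = (-0.820143, -0.041064)
  → (0.023215, 1.262312)
1.040000: (0.023215, 1.262312)
  k1 = (-0.869107, -0.029304)
  predictor → (-0.185371, 1.255279)
  k2 = (-1.067778, 0.232692)
  → (-0.209211, 1.286719)
(u(1.28), v(1.28)) ≈ (-0.2092, 1.2867)

-0.2092, 1.2867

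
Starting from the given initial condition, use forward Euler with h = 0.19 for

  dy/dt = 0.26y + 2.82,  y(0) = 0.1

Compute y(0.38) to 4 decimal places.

1.2082

Euler: y_{n+1} = y_n + h·f(t_n, y_n).
t=0.000000, y=0.100000: f=2.846000 → y ← 0.100000 + 0.19·2.846000 = 0.640740
t=0.190000, y=0.640740: f=2.986592 → y ← 0.640740 + 0.19·2.986592 = 1.208193
y(0.38) ≈ 1.2082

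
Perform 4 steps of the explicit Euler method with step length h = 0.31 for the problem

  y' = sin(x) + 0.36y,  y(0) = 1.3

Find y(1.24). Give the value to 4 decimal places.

Euler: y_{n+1} = y_n + h·f(x_n, y_n).
x=0.000000, y=1.300000: f=0.468000 → y ← 1.300000 + 0.31·0.468000 = 1.445080
x=0.310000, y=1.445080: f=0.825287 → y ← 1.445080 + 0.31·0.825287 = 1.700919
x=0.620000, y=1.700919: f=1.193366 → y ← 1.700919 + 0.31·1.193366 = 2.070863
x=0.930000, y=2.070863: f=1.547130 → y ← 2.070863 + 0.31·1.547130 = 2.550473
y(1.24) ≈ 2.5505

2.5505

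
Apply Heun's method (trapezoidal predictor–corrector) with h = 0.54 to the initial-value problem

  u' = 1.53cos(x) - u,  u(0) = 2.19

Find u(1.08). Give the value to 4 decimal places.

Heun: k1 = f(x_n, u_n); k2 = f(x_n + h, u_n + h·k1); u_{n+1} = u_n + (h/2)·(k1 + k2).
x=0.000000, u=2.190000:
  k1 = f(0.000000, 2.190000) = -0.660000
  k2 = f(0.540000, 1.833600) = -0.521306
  u ← 2.190000 + (0.54/2)·(-0.660000 + (-0.521306)) = 1.871047
x=0.540000, u=1.871047:
  k1 = f(0.540000, 1.871047) = -0.558753
  k2 = f(1.080000, 1.569321) = -0.848188
  u ← 1.871047 + (0.54/2)·(-0.558753 + (-0.848188)) = 1.491173
u(1.08) ≈ 1.4912

1.4912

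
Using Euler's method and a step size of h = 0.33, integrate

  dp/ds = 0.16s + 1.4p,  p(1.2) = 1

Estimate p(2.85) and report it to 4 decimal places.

Euler: p_{n+1} = p_n + h·f(s_n, p_n).
s=1.200000, p=1.000000: f=1.592000 → p ← 1.000000 + 0.33·1.592000 = 1.525360
s=1.530000, p=1.525360: f=2.380304 → p ← 1.525360 + 0.33·2.380304 = 2.310860
s=1.860000, p=2.310860: f=3.532804 → p ← 2.310860 + 0.33·3.532804 = 3.476686
s=2.190000, p=3.476686: f=5.217760 → p ← 3.476686 + 0.33·5.217760 = 5.198547
s=2.520000, p=5.198547: f=7.681165 → p ← 5.198547 + 0.33·7.681165 = 7.733331
p(2.85) ≈ 7.7333

7.7333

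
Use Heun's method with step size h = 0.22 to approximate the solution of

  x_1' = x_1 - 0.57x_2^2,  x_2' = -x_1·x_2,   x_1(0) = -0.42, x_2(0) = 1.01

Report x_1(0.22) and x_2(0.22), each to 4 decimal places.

Heun on (x_1,x_2): k1 = f(x_n, state_n); k2 = f(x_n + h, state_n + h·k1); state_{n+1} = state_n + (h/2)·(k1 + k2).
0.000000: (-0.420000, 1.010000)
  k1 = (-1.001457, 0.424200)
  predictor → (-0.640321, 1.103324)
  k2 = (-1.334195, 0.706481)
  → (-0.676922, 1.134375)
(x_1(0.22), x_2(0.22)) ≈ (-0.6769, 1.1344)

-0.6769, 1.1344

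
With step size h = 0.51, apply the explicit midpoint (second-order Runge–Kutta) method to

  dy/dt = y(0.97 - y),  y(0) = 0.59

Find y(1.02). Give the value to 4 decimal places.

0.7820

Midpoint: k1 = f(t_n, y_n); k2 = f(t_n + h/2, y_n + (h/2)·k1); y_{n+1} = y_n + h·k2.
t=0.000000, y=0.590000:
  k1 = f(0.000000, 0.590000) = 0.224200
  k2 = f(0.255000, 0.647171) = 0.208926
  y ← 0.590000 + 0.51·0.208926 = 0.696552
t=0.510000, y=0.696552:
  k1 = f(0.510000, 0.696552) = 0.190471
  k2 = f(0.765000, 0.745122) = 0.167562
  y ← 0.696552 + 0.51·0.167562 = 0.782008
y(1.02) ≈ 0.7820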